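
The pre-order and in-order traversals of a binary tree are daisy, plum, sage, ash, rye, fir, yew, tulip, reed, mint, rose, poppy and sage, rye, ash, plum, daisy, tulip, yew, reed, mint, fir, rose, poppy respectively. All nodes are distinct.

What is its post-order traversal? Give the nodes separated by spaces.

The first element of pre-order is the root; it splits in-order into left and right subtrees.
Root daisy: left subtree has 4 nodes {sage, rye, ash, plum}, right has 7 {tulip, yew, reed, mint, fir, rose, poppy}.
  Root plum: left subtree has 3 nodes {sage, rye, ash}, right has 0 { }.
    Root sage: left subtree has 0 nodes { }, right has 2 {rye, ash}.
      Root ash: left subtree has 1 node {rye}, right has 0 { }.
  Root fir: left subtree has 4 nodes {tulip, yew, reed, mint}, right has 2 {rose, poppy}.
    Root yew: left subtree has 1 node {tulip}, right has 2 {reed, mint}.
      Root reed: left subtree has 0 nodes { }, right has 1 {mint}.
    Root rose: left subtree has 0 nodes { }, right has 1 {poppy}.

rye ash sage plum tulip mint reed yew poppy rose fir daisy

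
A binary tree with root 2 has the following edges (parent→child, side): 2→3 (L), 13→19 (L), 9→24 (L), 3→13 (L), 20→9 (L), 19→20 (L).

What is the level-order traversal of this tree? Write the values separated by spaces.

Level-order visits nodes level by level from the root, left to right within each level.
Level 0: 2
Level 1: 3
Level 2: 13
Level 3: 19
Level 4: 20
Level 5: 9
Level 6: 24

2 3 13 19 20 9 24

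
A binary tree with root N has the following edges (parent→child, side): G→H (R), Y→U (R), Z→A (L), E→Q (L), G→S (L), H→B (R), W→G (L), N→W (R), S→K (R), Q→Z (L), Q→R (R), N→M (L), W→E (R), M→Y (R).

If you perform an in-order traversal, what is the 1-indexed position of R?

In-order visits the left subtree, then the node, then the right subtree.
At N: go left to M.
  At M: no left child.
  Visit M.
  At M: go right to Y.
    At Y: no left child.
    Visit Y.
    At Y: go right to U.
      U is a leaf — visit U.
Visit N.
At N: go right to W.
  At W: go left to G.
    At G: go left to S.
      At S: no left child.
      Visit S.
      At S: go right to K.
        K is a leaf — visit K.
    Visit G.
    At G: go right to H.
      At H: no left child.
      Visit H.
      At H: go right to B.
        B is a leaf — visit B.
  Visit W.
  At W: go right to E.
    At E: go left to Q.
      At Q: go left to Z.
        At Z: go left to A.
          A is a leaf — visit A.
        Visit Z.
        At Z: no right child.
      Visit Q.
      At Q: go right to R.
        R is a leaf — visit R.
    Visit E.
    At E: no right child.
Full in-order sequence: M, Y, U, N, S, K, G, H, B, W, A, Z, Q, R, E.

14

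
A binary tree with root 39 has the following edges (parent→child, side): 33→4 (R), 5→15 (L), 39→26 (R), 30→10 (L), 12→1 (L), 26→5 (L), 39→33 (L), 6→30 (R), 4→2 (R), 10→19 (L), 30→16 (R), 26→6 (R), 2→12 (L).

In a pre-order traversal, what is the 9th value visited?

Pre-order visits the node, then its left subtree, then its right subtree.
Visit 39.
At 39: go left to 33.
  Visit 33.
  At 33: no left child.
  At 33: go right to 4.
    Visit 4.
    At 4: no left child.
    At 4: go right to 2.
      Visit 2.
      At 2: go left to 12.
        Visit 12.
        At 12: go left to 1.
          1 is a leaf — visit 1.
        At 12: no right child.
      At 2: no right child.
At 39: go right to 26.
  Visit 26.
  At 26: go left to 5.
    Visit 5.
    At 5: go left to 15.
      15 is a leaf — visit 15.
    At 5: no right child.
  At 26: go right to 6.
    Visit 6.
    At 6: no left child.
    At 6: go right to 30.
      Visit 30.
      At 30: go left to 10.
        Visit 10.
        At 10: go left to 19.
          19 is a leaf — visit 19.
        At 10: no right child.
      At 30: go right to 16.
        16 is a leaf — visit 16.
Full pre-order sequence: 39, 33, 4, 2, 12, 1, 26, 5, 15, 6, 30, 10, 19, 16.

15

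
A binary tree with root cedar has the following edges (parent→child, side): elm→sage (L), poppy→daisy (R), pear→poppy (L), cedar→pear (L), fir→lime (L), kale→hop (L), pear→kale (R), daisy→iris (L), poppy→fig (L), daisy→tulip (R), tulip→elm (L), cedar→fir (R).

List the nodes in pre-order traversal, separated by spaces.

cedar pear poppy fig daisy iris tulip elm sage kale hop fir lime

Pre-order visits the node, then its left subtree, then its right subtree.
Visit cedar.
At cedar: go left to pear.
  Visit pear.
  At pear: go left to poppy.
    Visit poppy.
    At poppy: go left to fig.
      fig is a leaf — visit fig.
    At poppy: go right to daisy.
      Visit daisy.
      At daisy: go left to iris.
        iris is a leaf — visit iris.
      At daisy: go right to tulip.
        Visit tulip.
        At tulip: go left to elm.
          Visit elm.
          At elm: go left to sage.
            sage is a leaf — visit sage.
          At elm: no right child.
        At tulip: no right child.
  At pear: go right to kale.
    Visit kale.
    At kale: go left to hop.
      hop is a leaf — visit hop.
    At kale: no right child.
At cedar: go right to fir.
  Visit fir.
  At fir: go left to lime.
    lime is a leaf — visit lime.
  At fir: no right child.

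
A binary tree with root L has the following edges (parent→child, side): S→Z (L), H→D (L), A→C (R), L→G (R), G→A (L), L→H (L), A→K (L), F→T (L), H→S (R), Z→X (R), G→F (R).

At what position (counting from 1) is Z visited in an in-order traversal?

3

In-order visits the left subtree, then the node, then the right subtree.
At L: go left to H.
  At H: go left to D.
    D is a leaf — visit D.
  Visit H.
  At H: go right to S.
    At S: go left to Z.
      At Z: no left child.
      Visit Z.
      At Z: go right to X.
        X is a leaf — visit X.
    Visit S.
    At S: no right child.
Visit L.
At L: go right to G.
  At G: go left to A.
    At A: go left to K.
      K is a leaf — visit K.
    Visit A.
    At A: go right to C.
      C is a leaf — visit C.
  Visit G.
  At G: go right to F.
    At F: go left to T.
      T is a leaf — visit T.
    Visit F.
    At F: no right child.
Full in-order sequence: D, H, Z, X, S, L, K, A, C, G, T, F.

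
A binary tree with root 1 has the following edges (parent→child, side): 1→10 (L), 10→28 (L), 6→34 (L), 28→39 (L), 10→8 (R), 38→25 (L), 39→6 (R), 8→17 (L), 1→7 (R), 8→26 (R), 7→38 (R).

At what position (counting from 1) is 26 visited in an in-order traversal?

In-order visits the left subtree, then the node, then the right subtree.
At 1: go left to 10.
  At 10: go left to 28.
    At 28: go left to 39.
      At 39: no left child.
      Visit 39.
      At 39: go right to 6.
        At 6: go left to 34.
          34 is a leaf — visit 34.
        Visit 6.
        At 6: no right child.
    Visit 28.
    At 28: no right child.
  Visit 10.
  At 10: go right to 8.
    At 8: go left to 17.
      17 is a leaf — visit 17.
    Visit 8.
    At 8: go right to 26.
      26 is a leaf — visit 26.
Visit 1.
At 1: go right to 7.
  At 7: no left child.
  Visit 7.
  At 7: go right to 38.
    At 38: go left to 25.
      25 is a leaf — visit 25.
    Visit 38.
    At 38: no right child.
Full in-order sequence: 39, 34, 6, 28, 10, 17, 8, 26, 1, 7, 25, 38.

8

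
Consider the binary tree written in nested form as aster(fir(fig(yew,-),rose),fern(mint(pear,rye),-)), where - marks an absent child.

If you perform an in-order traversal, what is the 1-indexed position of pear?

In-order visits the left subtree, then the node, then the right subtree.
At aster: go left to fir.
  At fir: go left to fig.
    At fig: go left to yew.
      yew is a leaf — visit yew.
    Visit fig.
    At fig: no right child.
  Visit fir.
  At fir: go right to rose.
    rose is a leaf — visit rose.
Visit aster.
At aster: go right to fern.
  At fern: go left to mint.
    At mint: go left to pear.
      pear is a leaf — visit pear.
    Visit mint.
    At mint: go right to rye.
      rye is a leaf — visit rye.
  Visit fern.
  At fern: no right child.
Full in-order sequence: yew, fig, fir, rose, aster, pear, mint, rye, fern.

6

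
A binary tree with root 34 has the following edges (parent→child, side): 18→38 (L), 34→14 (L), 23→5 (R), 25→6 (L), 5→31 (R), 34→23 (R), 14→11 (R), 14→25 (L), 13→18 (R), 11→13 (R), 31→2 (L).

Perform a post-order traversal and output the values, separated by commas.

Post-order visits the left subtree, then the right subtree, then the node.
At 34: go left to 14.
  At 14: go left to 25.
    At 25: go left to 6.
      6 is a leaf — visit 6.
    At 25: no right child.
    Visit 25.
  At 14: go right to 11.
    At 11: no left child.
    At 11: go right to 13.
      At 13: no left child.
      At 13: go right to 18.
        At 18: go left to 38.
          38 is a leaf — visit 38.
        At 18: no right child.
        Visit 18.
      Visit 13.
    Visit 11.
  Visit 14.
At 34: go right to 23.
  At 23: no left child.
  At 23: go right to 5.
    At 5: no left child.
    At 5: go right to 31.
      At 31: go left to 2.
        2 is a leaf — visit 2.
      At 31: no right child.
      Visit 31.
    Visit 5.
  Visit 23.
Visit 34.

6, 25, 38, 18, 13, 11, 14, 2, 31, 5, 23, 34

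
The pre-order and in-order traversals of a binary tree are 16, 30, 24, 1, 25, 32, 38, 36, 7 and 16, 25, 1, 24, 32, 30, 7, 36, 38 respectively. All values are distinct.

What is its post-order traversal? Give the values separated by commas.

The first element of pre-order is the root; it splits in-order into left and right subtrees.
Root 16: left subtree has 0 nodes { }, right has 8 {25, 1, 24, 32, 30, 7, 36, 38}.
  Root 30: left subtree has 4 nodes {25, 1, 24, 32}, right has 3 {7, 36, 38}.
    Root 24: left subtree has 2 nodes {25, 1}, right has 1 {32}.
      Root 1: left subtree has 1 node {25}, right has 0 { }.
    Root 38: left subtree has 2 nodes {7, 36}, right has 0 { }.
      Root 36: left subtree has 1 node {7}, right has 0 { }.

25, 1, 32, 24, 7, 36, 38, 30, 16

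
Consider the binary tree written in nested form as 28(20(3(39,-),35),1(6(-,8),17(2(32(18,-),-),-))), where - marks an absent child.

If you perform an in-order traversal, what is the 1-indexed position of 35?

In-order visits the left subtree, then the node, then the right subtree.
At 28: go left to 20.
  At 20: go left to 3.
    At 3: go left to 39.
      39 is a leaf — visit 39.
    Visit 3.
    At 3: no right child.
  Visit 20.
  At 20: go right to 35.
    35 is a leaf — visit 35.
Visit 28.
At 28: go right to 1.
  At 1: go left to 6.
    At 6: no left child.
    Visit 6.
    At 6: go right to 8.
      8 is a leaf — visit 8.
  Visit 1.
  At 1: go right to 17.
    At 17: go left to 2.
      At 2: go left to 32.
        At 32: go left to 18.
          18 is a leaf — visit 18.
        Visit 32.
        At 32: no right child.
      Visit 2.
      At 2: no right child.
    Visit 17.
    At 17: no right child.
Full in-order sequence: 39, 3, 20, 35, 28, 6, 8, 1, 18, 32, 2, 17.

4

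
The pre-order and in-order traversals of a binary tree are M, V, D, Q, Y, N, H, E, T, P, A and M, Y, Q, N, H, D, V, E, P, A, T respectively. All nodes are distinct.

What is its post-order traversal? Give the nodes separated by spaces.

Y H N Q D A P T E V M

The first element of pre-order is the root; it splits in-order into left and right subtrees.
Root M: left subtree has 0 nodes { }, right has 10 {Y, Q, N, H, D, V, E, P, A, T}.
  Root V: left subtree has 5 nodes {Y, Q, N, H, D}, right has 4 {E, P, A, T}.
    Root D: left subtree has 4 nodes {Y, Q, N, H}, right has 0 { }.
      Root Q: left subtree has 1 node {Y}, right has 2 {N, H}.
        Root N: left subtree has 0 nodes { }, right has 1 {H}.
    Root E: left subtree has 0 nodes { }, right has 3 {P, A, T}.
      Root T: left subtree has 2 nodes {P, A}, right has 0 { }.
        Root P: left subtree has 0 nodes { }, right has 1 {A}.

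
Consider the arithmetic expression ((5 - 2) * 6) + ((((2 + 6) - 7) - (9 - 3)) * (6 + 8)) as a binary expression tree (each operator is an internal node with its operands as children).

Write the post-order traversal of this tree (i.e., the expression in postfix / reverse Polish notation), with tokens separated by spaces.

5 2 - 6 * 2 6 + 7 - 9 3 - - 6 8 + * +

Post-order on an expression tree gives postfix notation: for each operator, emit left operand, right operand, then the operator.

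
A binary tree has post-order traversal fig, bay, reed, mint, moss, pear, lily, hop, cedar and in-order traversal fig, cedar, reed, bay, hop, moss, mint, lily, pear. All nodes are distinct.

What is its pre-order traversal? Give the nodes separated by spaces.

cedar fig hop reed bay lily moss mint pear

The last element of post-order is the root; it splits in-order into left and right subtrees.
Root cedar: left subtree has 1 node {fig}, right has 7 {reed, bay, hop, moss, mint, lily, pear}.
  Root hop: left subtree has 2 nodes {reed, bay}, right has 4 {moss, mint, lily, pear}.
    Root reed: left subtree has 0 nodes { }, right has 1 {bay}.
    Root lily: left subtree has 2 nodes {moss, mint}, right has 1 {pear}.
      Root moss: left subtree has 0 nodes { }, right has 1 {mint}.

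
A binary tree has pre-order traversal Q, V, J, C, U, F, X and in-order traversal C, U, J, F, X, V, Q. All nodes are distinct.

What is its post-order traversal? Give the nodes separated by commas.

The first element of pre-order is the root; it splits in-order into left and right subtrees.
Root Q: left subtree has 6 nodes {C, U, J, F, X, V}, right has 0 { }.
  Root V: left subtree has 5 nodes {C, U, J, F, X}, right has 0 { }.
    Root J: left subtree has 2 nodes {C, U}, right has 2 {F, X}.
      Root C: left subtree has 0 nodes { }, right has 1 {U}.
      Root F: left subtree has 0 nodes { }, right has 1 {X}.

U, C, X, F, J, V, Q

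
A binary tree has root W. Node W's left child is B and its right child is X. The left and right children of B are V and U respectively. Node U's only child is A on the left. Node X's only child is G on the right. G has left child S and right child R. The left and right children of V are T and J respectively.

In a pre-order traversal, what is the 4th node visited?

Pre-order visits the node, then its left subtree, then its right subtree.
Visit W.
At W: go left to B.
  Visit B.
  At B: go left to V.
    Visit V.
    At V: go left to T.
      T is a leaf — visit T.
    At V: go right to J.
      J is a leaf — visit J.
  At B: go right to U.
    Visit U.
    At U: go left to A.
      A is a leaf — visit A.
    At U: no right child.
At W: go right to X.
  Visit X.
  At X: no left child.
  At X: go right to G.
    Visit G.
    At G: go left to S.
      S is a leaf — visit S.
    At G: go right to R.
      R is a leaf — visit R.
Full pre-order sequence: W, B, V, T, J, U, A, X, G, S, R.

T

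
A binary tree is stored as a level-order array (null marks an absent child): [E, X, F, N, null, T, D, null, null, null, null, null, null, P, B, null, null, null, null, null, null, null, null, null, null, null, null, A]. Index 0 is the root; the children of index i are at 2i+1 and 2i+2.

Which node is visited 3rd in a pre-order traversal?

Pre-order visits the node, then its left subtree, then its right subtree.
Visit E.
At E: go left to X.
  Visit X.
  At X: go left to N.
    N is a leaf — visit N.
  At X: no right child.
At E: go right to F.
  Visit F.
  At F: go left to T.
    T is a leaf — visit T.
  At F: go right to D.
    Visit D.
    At D: go left to P.
      Visit P.
      At P: go left to A.
        A is a leaf — visit A.
      At P: no right child.
    At D: go right to B.
      B is a leaf — visit B.
Full pre-order sequence: E, X, N, F, T, D, P, A, B.

N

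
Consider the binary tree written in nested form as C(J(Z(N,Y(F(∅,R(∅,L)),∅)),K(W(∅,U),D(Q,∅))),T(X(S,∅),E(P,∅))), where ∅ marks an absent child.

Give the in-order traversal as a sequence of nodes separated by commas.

N, Z, F, R, L, Y, J, W, U, K, Q, D, C, S, X, T, P, E

In-order visits the left subtree, then the node, then the right subtree.
At C: go left to J.
  At J: go left to Z.
    At Z: go left to N.
      N is a leaf — visit N.
    Visit Z.
    At Z: go right to Y.
      At Y: go left to F.
        At F: no left child.
        Visit F.
        At F: go right to R.
          At R: no left child.
          Visit R.
          At R: go right to L.
            L is a leaf — visit L.
      Visit Y.
      At Y: no right child.
  Visit J.
  At J: go right to K.
    At K: go left to W.
      At W: no left child.
      Visit W.
      At W: go right to U.
        U is a leaf — visit U.
    Visit K.
    At K: go right to D.
      At D: go left to Q.
        Q is a leaf — visit Q.
      Visit D.
      At D: no right child.
Visit C.
At C: go right to T.
  At T: go left to X.
    At X: go left to S.
      S is a leaf — visit S.
    Visit X.
    At X: no right child.
  Visit T.
  At T: go right to E.
    At E: go left to P.
      P is a leaf — visit P.
    Visit E.
    At E: no right child.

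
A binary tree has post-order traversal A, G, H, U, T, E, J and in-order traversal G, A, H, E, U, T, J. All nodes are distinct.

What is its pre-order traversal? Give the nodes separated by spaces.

The last element of post-order is the root; it splits in-order into left and right subtrees.
Root J: left subtree has 6 nodes {G, A, H, E, U, T}, right has 0 { }.
  Root E: left subtree has 3 nodes {G, A, H}, right has 2 {U, T}.
    Root H: left subtree has 2 nodes {G, A}, right has 0 { }.
      Root G: left subtree has 0 nodes { }, right has 1 {A}.
    Root T: left subtree has 1 node {U}, right has 0 { }.

J E H G A T U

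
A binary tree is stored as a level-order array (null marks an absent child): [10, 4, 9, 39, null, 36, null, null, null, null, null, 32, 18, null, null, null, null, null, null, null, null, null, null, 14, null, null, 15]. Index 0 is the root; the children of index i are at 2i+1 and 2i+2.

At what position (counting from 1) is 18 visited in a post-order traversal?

Post-order visits the left subtree, then the right subtree, then the node.
At 10: go left to 4.
  At 4: go left to 39.
    39 is a leaf — visit 39.
  At 4: no right child.
  Visit 4.
At 10: go right to 9.
  At 9: go left to 36.
    At 36: go left to 32.
      At 32: go left to 14.
        14 is a leaf — visit 14.
      At 32: no right child.
      Visit 32.
    At 36: go right to 18.
      At 18: no left child.
      At 18: go right to 15.
        15 is a leaf — visit 15.
      Visit 18.
    Visit 36.
  At 9: no right child.
  Visit 9.
Visit 10.
Full post-order sequence: 39, 4, 14, 32, 15, 18, 36, 9, 10.

6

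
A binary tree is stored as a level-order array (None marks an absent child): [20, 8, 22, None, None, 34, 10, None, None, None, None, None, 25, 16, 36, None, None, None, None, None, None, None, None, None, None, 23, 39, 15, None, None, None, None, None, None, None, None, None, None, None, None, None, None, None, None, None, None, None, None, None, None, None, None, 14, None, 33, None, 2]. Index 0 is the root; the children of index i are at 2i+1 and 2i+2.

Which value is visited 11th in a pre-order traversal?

Pre-order visits the node, then its left subtree, then its right subtree.
Visit 20.
At 20: go left to 8.
  8 is a leaf — visit 8.
At 20: go right to 22.
  Visit 22.
  At 22: go left to 34.
    Visit 34.
    At 34: no left child.
    At 34: go right to 25.
      Visit 25.
      At 25: go left to 23.
        Visit 23.
        At 23: no left child.
        At 23: go right to 14.
          14 is a leaf — visit 14.
      At 25: go right to 39.
        Visit 39.
        At 39: no left child.
        At 39: go right to 33.
          33 is a leaf — visit 33.
  At 22: go right to 10.
    Visit 10.
    At 10: go left to 16.
      Visit 16.
      At 16: go left to 15.
        Visit 15.
        At 15: no left child.
        At 15: go right to 2.
          2 is a leaf — visit 2.
      At 16: no right child.
    At 10: go right to 36.
      36 is a leaf — visit 36.
Full pre-order sequence: 20, 8, 22, 34, 25, 23, 14, 39, 33, 10, 16, 15, 2, 36.

16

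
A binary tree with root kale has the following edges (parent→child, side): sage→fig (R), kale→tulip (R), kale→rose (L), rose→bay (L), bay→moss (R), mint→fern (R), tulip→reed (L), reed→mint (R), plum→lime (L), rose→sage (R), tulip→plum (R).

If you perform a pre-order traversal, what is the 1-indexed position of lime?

Pre-order visits the node, then its left subtree, then its right subtree.
Visit kale.
At kale: go left to rose.
  Visit rose.
  At rose: go left to bay.
    Visit bay.
    At bay: no left child.
    At bay: go right to moss.
      moss is a leaf — visit moss.
  At rose: go right to sage.
    Visit sage.
    At sage: no left child.
    At sage: go right to fig.
      fig is a leaf — visit fig.
At kale: go right to tulip.
  Visit tulip.
  At tulip: go left to reed.
    Visit reed.
    At reed: no left child.
    At reed: go right to mint.
      Visit mint.
      At mint: no left child.
      At mint: go right to fern.
        fern is a leaf — visit fern.
  At tulip: go right to plum.
    Visit plum.
    At plum: go left to lime.
      lime is a leaf — visit lime.
    At plum: no right child.
Full pre-order sequence: kale, rose, bay, moss, sage, fig, tulip, reed, mint, fern, plum, lime.

12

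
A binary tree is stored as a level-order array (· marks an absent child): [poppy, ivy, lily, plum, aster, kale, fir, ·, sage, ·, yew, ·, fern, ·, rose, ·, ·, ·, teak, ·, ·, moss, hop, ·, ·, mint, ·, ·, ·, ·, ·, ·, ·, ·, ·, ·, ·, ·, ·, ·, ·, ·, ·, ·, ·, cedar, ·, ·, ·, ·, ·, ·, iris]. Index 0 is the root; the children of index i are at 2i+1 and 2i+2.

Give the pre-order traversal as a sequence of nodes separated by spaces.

Pre-order visits the node, then its left subtree, then its right subtree.
Visit poppy.
At poppy: go left to ivy.
  Visit ivy.
  At ivy: go left to plum.
    Visit plum.
    At plum: no left child.
    At plum: go right to sage.
      Visit sage.
      At sage: no left child.
      At sage: go right to teak.
        teak is a leaf — visit teak.
  At ivy: go right to aster.
    Visit aster.
    At aster: no left child.
    At aster: go right to yew.
      Visit yew.
      At yew: go left to moss.
        moss is a leaf — visit moss.
      At yew: go right to hop.
        Visit hop.
        At hop: go left to cedar.
          cedar is a leaf — visit cedar.
        At hop: no right child.
At poppy: go right to lily.
  Visit lily.
  At lily: go left to kale.
    Visit kale.
    At kale: no left child.
    At kale: go right to fern.
      Visit fern.
      At fern: go left to mint.
        Visit mint.
        At mint: no left child.
        At mint: go right to iris.
          iris is a leaf — visit iris.
      At fern: no right child.
  At lily: go right to fir.
    Visit fir.
    At fir: no left child.
    At fir: go right to rose.
      rose is a leaf — visit rose.

poppy ivy plum sage teak aster yew moss hop cedar lily kale fern mint iris fir rose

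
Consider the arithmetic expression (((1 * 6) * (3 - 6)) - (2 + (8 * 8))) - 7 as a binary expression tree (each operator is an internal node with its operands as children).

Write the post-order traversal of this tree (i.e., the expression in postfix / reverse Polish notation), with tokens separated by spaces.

Post-order on an expression tree gives postfix notation: for each operator, emit left operand, right operand, then the operator.

1 6 * 3 6 - * 2 8 8 * + - 7 -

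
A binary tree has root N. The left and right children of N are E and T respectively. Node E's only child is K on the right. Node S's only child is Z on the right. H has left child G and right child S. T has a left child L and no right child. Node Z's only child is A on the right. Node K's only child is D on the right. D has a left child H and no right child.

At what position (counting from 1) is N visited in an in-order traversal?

In-order visits the left subtree, then the node, then the right subtree.
At N: go left to E.
  At E: no left child.
  Visit E.
  At E: go right to K.
    At K: no left child.
    Visit K.
    At K: go right to D.
      At D: go left to H.
        At H: go left to G.
          G is a leaf — visit G.
        Visit H.
        At H: go right to S.
          At S: no left child.
          Visit S.
          At S: go right to Z.
            At Z: no left child.
            Visit Z.
            At Z: go right to A.
              A is a leaf — visit A.
      Visit D.
      At D: no right child.
Visit N.
At N: go right to T.
  At T: go left to L.
    L is a leaf — visit L.
  Visit T.
  At T: no right child.
Full in-order sequence: E, K, G, H, S, Z, A, D, N, L, T.

9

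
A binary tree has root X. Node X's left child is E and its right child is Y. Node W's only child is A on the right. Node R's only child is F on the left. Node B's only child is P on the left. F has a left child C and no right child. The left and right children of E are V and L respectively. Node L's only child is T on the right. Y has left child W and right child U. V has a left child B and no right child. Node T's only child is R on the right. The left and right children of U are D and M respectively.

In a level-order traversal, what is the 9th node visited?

T

Level-order visits nodes level by level from the root, left to right within each level.
Level 0: X
Level 1: E, Y
Level 2: V, L, W, U
Level 3: B, T, A, D, M
Level 4: P, R
Level 5: F
Level 6: C
Full level-order sequence: X, E, Y, V, L, W, U, B, T, A, D, M, P, R, F, C.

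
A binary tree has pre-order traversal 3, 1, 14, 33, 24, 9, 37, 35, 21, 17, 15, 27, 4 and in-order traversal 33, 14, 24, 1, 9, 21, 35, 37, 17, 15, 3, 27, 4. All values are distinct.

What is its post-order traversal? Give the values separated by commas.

The first element of pre-order is the root; it splits in-order into left and right subtrees.
Root 3: left subtree has 10 nodes {33, 14, 24, 1, 9, 21, 35, 37, 17, 15}, right has 2 {27, 4}.
  Root 1: left subtree has 3 nodes {33, 14, 24}, right has 6 {9, 21, 35, 37, 17, 15}.
    Root 14: left subtree has 1 node {33}, right has 1 {24}.
    Root 9: left subtree has 0 nodes { }, right has 5 {21, 35, 37, 17, 15}.
      Root 37: left subtree has 2 nodes {21, 35}, right has 2 {17, 15}.
        Root 35: left subtree has 1 node {21}, right has 0 { }.
        Root 17: left subtree has 0 nodes { }, right has 1 {15}.
  Root 27: left subtree has 0 nodes { }, right has 1 {4}.

33, 24, 14, 21, 35, 15, 17, 37, 9, 1, 4, 27, 3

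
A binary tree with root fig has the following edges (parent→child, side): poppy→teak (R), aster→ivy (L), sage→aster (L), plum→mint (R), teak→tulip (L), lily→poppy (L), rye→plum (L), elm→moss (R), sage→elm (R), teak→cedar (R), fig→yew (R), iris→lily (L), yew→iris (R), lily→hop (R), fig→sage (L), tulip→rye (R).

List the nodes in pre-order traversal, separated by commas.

Pre-order visits the node, then its left subtree, then its right subtree.
Visit fig.
At fig: go left to sage.
  Visit sage.
  At sage: go left to aster.
    Visit aster.
    At aster: go left to ivy.
      ivy is a leaf — visit ivy.
    At aster: no right child.
  At sage: go right to elm.
    Visit elm.
    At elm: no left child.
    At elm: go right to moss.
      moss is a leaf — visit moss.
At fig: go right to yew.
  Visit yew.
  At yew: no left child.
  At yew: go right to iris.
    Visit iris.
    At iris: go left to lily.
      Visit lily.
      At lily: go left to poppy.
        Visit poppy.
        At poppy: no left child.
        At poppy: go right to teak.
          Visit teak.
          At teak: go left to tulip.
            Visit tulip.
            At tulip: no left child.
            At tulip: go right to rye.
              Visit rye.
              At rye: go left to plum.
                Visit plum.
                At plum: no left child.
                At plum: go right to mint.
                  mint is a leaf — visit mint.
              At rye: no right child.
          At teak: go right to cedar.
            cedar is a leaf — visit cedar.
      At lily: go right to hop.
        hop is a leaf — visit hop.
    At iris: no right child.

fig, sage, aster, ivy, elm, moss, yew, iris, lily, poppy, teak, tulip, rye, plum, mint, cedar, hop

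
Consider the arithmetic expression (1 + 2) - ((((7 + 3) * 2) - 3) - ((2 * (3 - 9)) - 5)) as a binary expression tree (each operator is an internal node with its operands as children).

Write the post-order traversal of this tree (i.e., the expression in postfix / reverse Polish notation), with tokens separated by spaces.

Post-order on an expression tree gives postfix notation: for each operator, emit left operand, right operand, then the operator.

1 2 + 7 3 + 2 * 3 - 2 3 9 - * 5 - - -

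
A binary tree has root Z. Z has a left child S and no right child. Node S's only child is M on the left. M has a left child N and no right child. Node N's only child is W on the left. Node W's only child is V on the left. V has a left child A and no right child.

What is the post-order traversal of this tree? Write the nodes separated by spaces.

Post-order visits the left subtree, then the right subtree, then the node.
At Z: go left to S.
  At S: go left to M.
    At M: go left to N.
      At N: go left to W.
        At W: go left to V.
          At V: go left to A.
            A is a leaf — visit A.
          At V: no right child.
          Visit V.
        At W: no right child.
        Visit W.
      At N: no right child.
      Visit N.
    At M: no right child.
    Visit M.
  At S: no right child.
  Visit S.
At Z: no right child.
Visit Z.

A V W N M S Z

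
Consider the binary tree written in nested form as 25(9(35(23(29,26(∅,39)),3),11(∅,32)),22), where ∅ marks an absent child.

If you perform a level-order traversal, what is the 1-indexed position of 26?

10

Level-order visits nodes level by level from the root, left to right within each level.
Level 0: 25
Level 1: 9, 22
Level 2: 35, 11
Level 3: 23, 3, 32
Level 4: 29, 26
Level 5: 39
Full level-order sequence: 25, 9, 22, 35, 11, 23, 3, 32, 29, 26, 39.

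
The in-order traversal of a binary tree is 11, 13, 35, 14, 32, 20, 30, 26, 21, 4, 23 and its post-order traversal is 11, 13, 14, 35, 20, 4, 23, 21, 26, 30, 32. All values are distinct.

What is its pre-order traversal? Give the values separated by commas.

32, 35, 13, 11, 14, 30, 20, 26, 21, 23, 4

The last element of post-order is the root; it splits in-order into left and right subtrees.
Root 32: left subtree has 4 nodes {11, 13, 35, 14}, right has 6 {20, 30, 26, 21, 4, 23}.
  Root 35: left subtree has 2 nodes {11, 13}, right has 1 {14}.
    Root 13: left subtree has 1 node {11}, right has 0 { }.
  Root 30: left subtree has 1 node {20}, right has 4 {26, 21, 4, 23}.
    Root 26: left subtree has 0 nodes { }, right has 3 {21, 4, 23}.
      Root 21: left subtree has 0 nodes { }, right has 2 {4, 23}.
        Root 23: left subtree has 1 node {4}, right has 0 { }.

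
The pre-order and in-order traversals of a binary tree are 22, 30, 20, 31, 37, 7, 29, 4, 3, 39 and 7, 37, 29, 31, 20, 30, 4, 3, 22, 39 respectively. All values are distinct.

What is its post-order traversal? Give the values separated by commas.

The first element of pre-order is the root; it splits in-order into left and right subtrees.
Root 22: left subtree has 8 nodes {7, 37, 29, 31, 20, 30, 4, 3}, right has 1 {39}.
  Root 30: left subtree has 5 nodes {7, 37, 29, 31, 20}, right has 2 {4, 3}.
    Root 20: left subtree has 4 nodes {7, 37, 29, 31}, right has 0 { }.
      Root 31: left subtree has 3 nodes {7, 37, 29}, right has 0 { }.
        Root 37: left subtree has 1 node {7}, right has 1 {29}.
    Root 4: left subtree has 0 nodes { }, right has 1 {3}.

7, 29, 37, 31, 20, 3, 4, 30, 39, 22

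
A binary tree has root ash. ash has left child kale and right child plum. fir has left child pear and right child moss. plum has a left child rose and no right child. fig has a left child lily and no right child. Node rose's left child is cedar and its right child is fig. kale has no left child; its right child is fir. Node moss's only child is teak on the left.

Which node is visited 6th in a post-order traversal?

cedar

Post-order visits the left subtree, then the right subtree, then the node.
At ash: go left to kale.
  At kale: no left child.
  At kale: go right to fir.
    At fir: go left to pear.
      pear is a leaf — visit pear.
    At fir: go right to moss.
      At moss: go left to teak.
        teak is a leaf — visit teak.
      At moss: no right child.
      Visit moss.
    Visit fir.
  Visit kale.
At ash: go right to plum.
  At plum: go left to rose.
    At rose: go left to cedar.
      cedar is a leaf — visit cedar.
    At rose: go right to fig.
      At fig: go left to lily.
        lily is a leaf — visit lily.
      At fig: no right child.
      Visit fig.
    Visit rose.
  At plum: no right child.
  Visit plum.
Visit ash.
Full post-order sequence: pear, teak, moss, fir, kale, cedar, lily, fig, rose, plum, ash.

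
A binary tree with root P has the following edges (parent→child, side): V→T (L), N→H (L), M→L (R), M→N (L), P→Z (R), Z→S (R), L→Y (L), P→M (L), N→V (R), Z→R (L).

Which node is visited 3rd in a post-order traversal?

V

Post-order visits the left subtree, then the right subtree, then the node.
At P: go left to M.
  At M: go left to N.
    At N: go left to H.
      H is a leaf — visit H.
    At N: go right to V.
      At V: go left to T.
        T is a leaf — visit T.
      At V: no right child.
      Visit V.
    Visit N.
  At M: go right to L.
    At L: go left to Y.
      Y is a leaf — visit Y.
    At L: no right child.
    Visit L.
  Visit M.
At P: go right to Z.
  At Z: go left to R.
    R is a leaf — visit R.
  At Z: go right to S.
    S is a leaf — visit S.
  Visit Z.
Visit P.
Full post-order sequence: H, T, V, N, Y, L, M, R, S, Z, P.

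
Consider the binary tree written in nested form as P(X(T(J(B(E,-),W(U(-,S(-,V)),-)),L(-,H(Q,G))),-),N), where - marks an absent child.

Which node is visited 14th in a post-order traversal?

N

Post-order visits the left subtree, then the right subtree, then the node.
At P: go left to X.
  At X: go left to T.
    At T: go left to J.
      At J: go left to B.
        At B: go left to E.
          E is a leaf — visit E.
        At B: no right child.
        Visit B.
      At J: go right to W.
        At W: go left to U.
          At U: no left child.
          At U: go right to S.
            At S: no left child.
            At S: go right to V.
              V is a leaf — visit V.
            Visit S.
          Visit U.
        At W: no right child.
        Visit W.
      Visit J.
    At T: go right to L.
      At L: no left child.
      At L: go right to H.
        At H: go left to Q.
          Q is a leaf — visit Q.
        At H: go right to G.
          G is a leaf — visit G.
        Visit H.
      Visit L.
    Visit T.
  At X: no right child.
  Visit X.
At P: go right to N.
  N is a leaf — visit N.
Visit P.
Full post-order sequence: E, B, V, S, U, W, J, Q, G, H, L, T, X, N, P.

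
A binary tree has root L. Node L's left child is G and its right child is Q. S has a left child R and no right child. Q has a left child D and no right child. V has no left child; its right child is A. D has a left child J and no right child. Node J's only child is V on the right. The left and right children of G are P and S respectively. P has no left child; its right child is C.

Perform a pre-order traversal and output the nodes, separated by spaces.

Pre-order visits the node, then its left subtree, then its right subtree.
Visit L.
At L: go left to G.
  Visit G.
  At G: go left to P.
    Visit P.
    At P: no left child.
    At P: go right to C.
      C is a leaf — visit C.
  At G: go right to S.
    Visit S.
    At S: go left to R.
      R is a leaf — visit R.
    At S: no right child.
At L: go right to Q.
  Visit Q.
  At Q: go left to D.
    Visit D.
    At D: go left to J.
      Visit J.
      At J: no left child.
      At J: go right to V.
        Visit V.
        At V: no left child.
        At V: go right to A.
          A is a leaf — visit A.
    At D: no right child.
  At Q: no right child.

L G P C S R Q D J V A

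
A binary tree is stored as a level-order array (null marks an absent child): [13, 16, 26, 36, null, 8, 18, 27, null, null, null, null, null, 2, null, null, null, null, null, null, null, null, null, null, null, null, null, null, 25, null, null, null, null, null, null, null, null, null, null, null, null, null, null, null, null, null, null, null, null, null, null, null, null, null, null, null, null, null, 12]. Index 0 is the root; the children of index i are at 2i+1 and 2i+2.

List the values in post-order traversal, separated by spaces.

27 36 16 8 12 25 2 18 26 13

Post-order visits the left subtree, then the right subtree, then the node.
At 13: go left to 16.
  At 16: go left to 36.
    At 36: go left to 27.
      27 is a leaf — visit 27.
    At 36: no right child.
    Visit 36.
  At 16: no right child.
  Visit 16.
At 13: go right to 26.
  At 26: go left to 8.
    8 is a leaf — visit 8.
  At 26: go right to 18.
    At 18: go left to 2.
      At 2: no left child.
      At 2: go right to 25.
        At 25: no left child.
        At 25: go right to 12.
          12 is a leaf — visit 12.
        Visit 25.
      Visit 2.
    At 18: no right child.
    Visit 18.
  Visit 26.
Visit 13.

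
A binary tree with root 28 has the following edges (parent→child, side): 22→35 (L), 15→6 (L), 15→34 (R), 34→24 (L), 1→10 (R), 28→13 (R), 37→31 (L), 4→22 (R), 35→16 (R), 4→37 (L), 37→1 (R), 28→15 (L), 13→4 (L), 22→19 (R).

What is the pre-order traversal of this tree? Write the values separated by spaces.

Pre-order visits the node, then its left subtree, then its right subtree.
Visit 28.
At 28: go left to 15.
  Visit 15.
  At 15: go left to 6.
    6 is a leaf — visit 6.
  At 15: go right to 34.
    Visit 34.
    At 34: go left to 24.
      24 is a leaf — visit 24.
    At 34: no right child.
At 28: go right to 13.
  Visit 13.
  At 13: go left to 4.
    Visit 4.
    At 4: go left to 37.
      Visit 37.
      At 37: go left to 31.
        31 is a leaf — visit 31.
      At 37: go right to 1.
        Visit 1.
        At 1: no left child.
        At 1: go right to 10.
          10 is a leaf — visit 10.
    At 4: go right to 22.
      Visit 22.
      At 22: go left to 35.
        Visit 35.
        At 35: no left child.
        At 35: go right to 16.
          16 is a leaf — visit 16.
      At 22: go right to 19.
        19 is a leaf — visit 19.
  At 13: no right child.

28 15 6 34 24 13 4 37 31 1 10 22 35 16 19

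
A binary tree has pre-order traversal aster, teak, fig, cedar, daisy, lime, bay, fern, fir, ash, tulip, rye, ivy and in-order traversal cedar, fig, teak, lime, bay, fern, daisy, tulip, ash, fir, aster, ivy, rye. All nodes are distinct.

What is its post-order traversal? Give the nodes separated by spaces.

cedar fig fern bay lime tulip ash fir daisy teak ivy rye aster

The first element of pre-order is the root; it splits in-order into left and right subtrees.
Root aster: left subtree has 10 nodes {cedar, fig, teak, lime, bay, fern, daisy, tulip, ash, fir}, right has 2 {ivy, rye}.
  Root teak: left subtree has 2 nodes {cedar, fig}, right has 7 {lime, bay, fern, daisy, tulip, ash, fir}.
    Root fig: left subtree has 1 node {cedar}, right has 0 { }.
    Root daisy: left subtree has 3 nodes {lime, bay, fern}, right has 3 {tulip, ash, fir}.
      Root lime: left subtree has 0 nodes { }, right has 2 {bay, fern}.
        Root bay: left subtree has 0 nodes { }, right has 1 {fern}.
      Root fir: left subtree has 2 nodes {tulip, ash}, right has 0 { }.
        Root ash: left subtree has 1 node {tulip}, right has 0 { }.
  Root rye: left subtree has 1 node {ivy}, right has 0 { }.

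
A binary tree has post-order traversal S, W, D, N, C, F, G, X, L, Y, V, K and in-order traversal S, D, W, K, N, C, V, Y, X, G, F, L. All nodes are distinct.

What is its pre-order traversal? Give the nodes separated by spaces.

K D S W V C N Y L X G F

The last element of post-order is the root; it splits in-order into left and right subtrees.
Root K: left subtree has 3 nodes {S, D, W}, right has 8 {N, C, V, Y, X, G, F, L}.
  Root D: left subtree has 1 node {S}, right has 1 {W}.
  Root V: left subtree has 2 nodes {N, C}, right has 5 {Y, X, G, F, L}.
    Root C: left subtree has 1 node {N}, right has 0 { }.
    Root Y: left subtree has 0 nodes { }, right has 4 {X, G, F, L}.
      Root L: left subtree has 3 nodes {X, G, F}, right has 0 { }.
        Root X: left subtree has 0 nodes { }, right has 2 {G, F}.
          Root G: left subtree has 0 nodes { }, right has 1 {F}.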